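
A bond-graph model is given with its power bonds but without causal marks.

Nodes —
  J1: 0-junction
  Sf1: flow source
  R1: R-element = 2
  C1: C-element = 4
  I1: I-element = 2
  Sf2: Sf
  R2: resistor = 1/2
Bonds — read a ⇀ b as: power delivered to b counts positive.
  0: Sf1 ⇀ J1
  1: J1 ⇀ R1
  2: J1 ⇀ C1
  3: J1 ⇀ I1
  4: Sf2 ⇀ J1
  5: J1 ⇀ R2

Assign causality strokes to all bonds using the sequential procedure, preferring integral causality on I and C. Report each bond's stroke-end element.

bond 0 |Sf1  (Sf1 (Sf) sets flow on bond)
bond 4 |Sf2  (source Sf2 imposes f)
bond 2 |J1  (prefer integral on C1)
bond 1 |R1  (0-jn J1 has e-setter on 2)
bond 3 |I1  (J1 effort already set via bond 2)
bond 5 |R2  (J1 effort already set via bond 2)

β0 →Sf1
β1 →R1
β2 →J1
β3 →I1
β4 →Sf2
β5 →R2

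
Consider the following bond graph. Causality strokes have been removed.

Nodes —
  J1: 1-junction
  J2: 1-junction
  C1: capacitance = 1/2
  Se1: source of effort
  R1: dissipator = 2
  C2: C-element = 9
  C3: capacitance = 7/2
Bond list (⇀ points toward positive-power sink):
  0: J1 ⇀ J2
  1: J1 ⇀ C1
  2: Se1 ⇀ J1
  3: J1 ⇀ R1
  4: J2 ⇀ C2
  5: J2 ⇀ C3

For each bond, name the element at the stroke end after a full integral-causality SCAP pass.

β0 →J1
β1 →J1
β2 →J1
β3 →R1
β4 →J2
β5 →J2

#2 stroke at J1  (Se1 fixes effort; stroke away)
#1 stroke at J1  (C1 integral (e out))
#4 stroke at J2  (C2: C, integral causality)
#5 stroke at J2  (C3 integral (e out))
#0 stroke at J1  (only one flow-in slot at J2)
#3 stroke at R1  (only one flow-in slot at J1)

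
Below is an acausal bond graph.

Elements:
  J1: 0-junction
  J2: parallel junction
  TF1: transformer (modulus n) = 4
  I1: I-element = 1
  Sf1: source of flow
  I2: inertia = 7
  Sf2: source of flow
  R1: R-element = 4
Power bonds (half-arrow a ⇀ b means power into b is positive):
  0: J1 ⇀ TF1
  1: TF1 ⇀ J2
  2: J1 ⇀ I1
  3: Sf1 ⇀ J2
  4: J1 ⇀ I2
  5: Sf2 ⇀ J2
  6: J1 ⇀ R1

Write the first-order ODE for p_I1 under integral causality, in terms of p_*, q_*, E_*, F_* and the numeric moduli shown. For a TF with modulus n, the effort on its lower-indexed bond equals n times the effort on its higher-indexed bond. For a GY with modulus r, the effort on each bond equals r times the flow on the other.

bond 3 →Sf1  (source Sf1 imposes f)
bond 5 →Sf2  (Sf2 (Sf) sets flow on bond)
bond 1 →J2  (only one effort-in slot at J2)
bond 0 →TF1  (TF TF1: opposite of bond 1)
bond 2 →I1  (I1 integral (f out))
bond 4 →I2  (prefer integral on I2)
bond 6 →J1  (J1: last free bond brings effort in)

dp_I1/dt = F_Sf1 + F_Sf2 - 4*p_I1 - 4*p_I2/7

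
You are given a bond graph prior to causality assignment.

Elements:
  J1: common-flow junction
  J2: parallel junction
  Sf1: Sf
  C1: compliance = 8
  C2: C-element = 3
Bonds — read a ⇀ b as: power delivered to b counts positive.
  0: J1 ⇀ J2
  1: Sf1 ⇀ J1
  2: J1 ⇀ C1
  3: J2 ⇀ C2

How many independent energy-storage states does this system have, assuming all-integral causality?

b1 stroke at Sf1  (Sf1: flow source, stroke at near end)
b0 stroke at J1  (common-f at J1 fixed by 1)
b2 stroke at J1  (J1 flow already set via bond 1)
b3 stroke at J2  (closing 0-jn rule on J2)

2  (C1, C2 all integral)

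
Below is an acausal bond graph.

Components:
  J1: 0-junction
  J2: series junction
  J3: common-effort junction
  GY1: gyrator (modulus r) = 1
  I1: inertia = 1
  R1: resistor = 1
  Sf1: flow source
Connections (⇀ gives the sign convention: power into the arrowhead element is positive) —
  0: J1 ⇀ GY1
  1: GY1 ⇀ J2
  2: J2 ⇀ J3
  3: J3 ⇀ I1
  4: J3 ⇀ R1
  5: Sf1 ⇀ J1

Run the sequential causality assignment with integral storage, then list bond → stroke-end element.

#5 stroke at Sf1  (source Sf1 imposes f)
#0 stroke at J1  (J1: last free bond brings effort in)
#1 stroke at J2  (GY GY1: same side as bond 0)
#2 stroke at J3  (closing 1-jn rule on J2)
#3 stroke at I1  (J3: bond 2 brought effort, rest push out)
#4 stroke at R1  (J3: bond 2 brought effort, rest push out)

bond 0 stroke at J1
bond 1 stroke at J2
bond 2 stroke at J3
bond 3 stroke at I1
bond 4 stroke at R1
bond 5 stroke at Sf1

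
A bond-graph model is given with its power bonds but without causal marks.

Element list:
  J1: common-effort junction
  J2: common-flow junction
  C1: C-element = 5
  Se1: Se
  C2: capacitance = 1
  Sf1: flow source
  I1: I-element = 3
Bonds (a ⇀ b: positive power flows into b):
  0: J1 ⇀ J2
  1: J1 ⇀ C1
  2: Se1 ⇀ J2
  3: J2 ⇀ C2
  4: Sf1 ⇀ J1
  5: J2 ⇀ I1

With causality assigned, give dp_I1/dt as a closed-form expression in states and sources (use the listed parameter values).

dp_I1/dt = E_Se1 + q_C1/5 - q_C2

bond 2 |J2  (Se1 (Se) sets effort on bond)
bond 4 |Sf1  (Sf1: flow source, stroke at near end)
bond 1 |J1  (C1 outputs effort q/C1)
bond 0 |J2  (J1: bond 1 brought effort, rest push out)
bond 3 |J2  (prefer integral on C2)
bond 5 |I1  (J2 needs exactly one f-in)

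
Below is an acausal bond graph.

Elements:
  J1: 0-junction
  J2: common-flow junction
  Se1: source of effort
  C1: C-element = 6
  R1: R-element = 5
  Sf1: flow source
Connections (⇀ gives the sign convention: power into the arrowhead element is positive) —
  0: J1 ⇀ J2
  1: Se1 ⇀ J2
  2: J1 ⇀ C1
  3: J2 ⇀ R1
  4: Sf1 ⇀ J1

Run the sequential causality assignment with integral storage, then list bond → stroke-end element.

b1 stroke→J2  (Se1 fixes effort; stroke away)
b4 stroke→Sf1  (Sf1 (Sf) sets flow on bond)
b2 stroke→J1  (C1 integral (e out))
b0 stroke→J2  (common-e at J1 fixed by 2)
b3 stroke→R1  (closing 1-jn rule on J2)

b0 stroke→J2
b1 stroke→J2
b2 stroke→J1
b3 stroke→R1
b4 stroke→Sf1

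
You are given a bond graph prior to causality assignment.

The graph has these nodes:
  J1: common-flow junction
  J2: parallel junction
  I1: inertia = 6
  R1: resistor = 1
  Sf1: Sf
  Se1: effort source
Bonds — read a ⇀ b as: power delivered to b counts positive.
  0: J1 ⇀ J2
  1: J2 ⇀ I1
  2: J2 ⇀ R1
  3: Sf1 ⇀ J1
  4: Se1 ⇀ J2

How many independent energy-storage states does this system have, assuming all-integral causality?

#3 |Sf1  (Sf1: flow source, stroke at near end)
#4 |J2  (Se1 fixes effort; stroke away)
#0 |J1  (common-f at J1 fixed by 3)
#1 |I1  (J2: bond 4 brought effort, rest push out)
#2 |R1  (J2 effort already set via bond 4)

1  (I1 all integral)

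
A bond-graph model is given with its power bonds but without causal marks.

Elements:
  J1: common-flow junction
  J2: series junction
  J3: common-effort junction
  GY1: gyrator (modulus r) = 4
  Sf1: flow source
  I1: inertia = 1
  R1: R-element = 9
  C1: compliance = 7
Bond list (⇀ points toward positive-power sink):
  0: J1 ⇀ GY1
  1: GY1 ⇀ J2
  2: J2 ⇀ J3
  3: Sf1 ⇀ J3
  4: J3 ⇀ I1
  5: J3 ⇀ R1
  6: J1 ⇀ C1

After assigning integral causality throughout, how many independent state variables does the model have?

β3 stroke at Sf1  (Sf1: flow source, stroke at near end)
β4 stroke at I1  (prefer integral on I1)
β6 stroke at J1  (prefer integral on C1)
β0 stroke at GY1  (J1: last free bond brings flow in)
β1 stroke at GY1  (through GY1, causality inverts; strokes same side of GY1)
β2 stroke at J2  (J2: bond 1 brought flow, rest push out)
β5 stroke at J3  (J3 needs exactly one e-in)

2  (C1, I1 all integral)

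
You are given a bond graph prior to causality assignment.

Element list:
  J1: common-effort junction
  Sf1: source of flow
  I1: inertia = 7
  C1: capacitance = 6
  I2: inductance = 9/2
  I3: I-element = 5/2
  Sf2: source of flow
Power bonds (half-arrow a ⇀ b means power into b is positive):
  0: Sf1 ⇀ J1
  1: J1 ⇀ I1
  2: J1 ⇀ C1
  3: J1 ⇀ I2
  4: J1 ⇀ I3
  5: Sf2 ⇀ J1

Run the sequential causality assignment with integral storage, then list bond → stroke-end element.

b0 →Sf1  (Sf1 (Sf) sets flow on bond)
b5 →Sf2  (source Sf2 imposes f)
b1 →I1  (I1: I, integral causality)
b2 →J1  (prefer integral on C1)
b3 →I2  (J1: bond 2 brought effort, rest push out)
b4 →I3  (common-e at J1 fixed by 2)

bond 0 stroke→Sf1
bond 1 stroke→I1
bond 2 stroke→J1
bond 3 stroke→I2
bond 4 stroke→I3
bond 5 stroke→Sf2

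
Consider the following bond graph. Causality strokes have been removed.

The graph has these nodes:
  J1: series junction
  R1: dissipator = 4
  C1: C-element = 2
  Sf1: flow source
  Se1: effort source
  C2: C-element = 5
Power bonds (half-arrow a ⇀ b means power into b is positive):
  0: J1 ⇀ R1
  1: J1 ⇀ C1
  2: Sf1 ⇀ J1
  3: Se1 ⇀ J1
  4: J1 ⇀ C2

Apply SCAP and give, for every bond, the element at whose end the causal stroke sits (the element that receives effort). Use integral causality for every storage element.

β0 |J1
β1 |J1
β2 |Sf1
β3 |J1
β4 |J1

β2 stroke→Sf1  (Sf1 fixes flow; stroke at Sf1)
β3 stroke→J1  (Se1 fixes effort; stroke away)
β0 stroke→J1  (common-f at J1 fixed by 2)
β1 stroke→J1  (J1: bond 2 brought flow, rest push out)
β4 stroke→J1  (common-f at J1 fixed by 2)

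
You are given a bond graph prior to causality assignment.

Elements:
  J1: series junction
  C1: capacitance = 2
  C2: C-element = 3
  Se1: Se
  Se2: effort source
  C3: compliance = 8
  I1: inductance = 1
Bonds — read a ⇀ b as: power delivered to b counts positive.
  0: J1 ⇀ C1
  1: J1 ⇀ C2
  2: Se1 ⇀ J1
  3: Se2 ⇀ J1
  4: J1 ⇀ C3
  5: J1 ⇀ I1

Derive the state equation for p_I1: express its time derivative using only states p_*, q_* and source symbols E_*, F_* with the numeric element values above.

#2 stroke→J1  (Se1 (Se) sets effort on bond)
#3 stroke→J1  (source Se2 imposes e)
#0 stroke→J1  (C1 integral (e out))
#1 stroke→J1  (prefer integral on C2)
#4 stroke→J1  (C3 outputs effort q/C3)
#5 stroke→I1  (J1: last free bond brings flow in)

dp_I1/dt = E_Se1 + E_Se2 - q_C1/2 - q_C2/3 - q_C3/8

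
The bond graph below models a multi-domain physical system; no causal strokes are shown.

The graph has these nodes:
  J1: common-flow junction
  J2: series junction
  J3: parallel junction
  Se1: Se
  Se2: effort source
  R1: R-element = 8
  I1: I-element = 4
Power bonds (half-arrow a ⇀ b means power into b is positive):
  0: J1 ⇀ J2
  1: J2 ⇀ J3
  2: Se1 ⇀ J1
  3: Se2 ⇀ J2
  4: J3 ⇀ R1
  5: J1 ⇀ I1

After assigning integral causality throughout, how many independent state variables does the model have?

1  (I1 all integral)

#2 →J1  (source Se1 imposes e)
#3 →J2  (source Se2 imposes e)
#5 →I1  (I1: I, integral causality)
#0 →J1  (1-jn J1 has f-setter on 5)
#1 →J2  (J2 flow already set via bond 0)
#4 →J3  (closing 0-jn rule on J3)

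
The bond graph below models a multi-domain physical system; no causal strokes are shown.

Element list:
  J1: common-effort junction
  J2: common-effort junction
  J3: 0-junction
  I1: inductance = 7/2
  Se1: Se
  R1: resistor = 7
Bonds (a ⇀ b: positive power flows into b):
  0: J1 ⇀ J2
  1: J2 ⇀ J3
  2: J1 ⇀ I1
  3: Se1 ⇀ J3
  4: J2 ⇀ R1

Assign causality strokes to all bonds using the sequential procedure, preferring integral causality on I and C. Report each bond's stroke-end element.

b0 stroke→J1
b1 stroke→J2
b2 stroke→I1
b3 stroke→J3
b4 stroke→R1

bond 3 stroke at J3  (Se1 (Se) sets effort on bond)
bond 1 stroke at J2  (J3: bond 3 brought effort, rest push out)
bond 0 stroke at J1  (common-e at J2 fixed by 1)
bond 4 stroke at R1  (J2 effort already set via bond 1)
bond 2 stroke at I1  (J1 effort already set via bond 0)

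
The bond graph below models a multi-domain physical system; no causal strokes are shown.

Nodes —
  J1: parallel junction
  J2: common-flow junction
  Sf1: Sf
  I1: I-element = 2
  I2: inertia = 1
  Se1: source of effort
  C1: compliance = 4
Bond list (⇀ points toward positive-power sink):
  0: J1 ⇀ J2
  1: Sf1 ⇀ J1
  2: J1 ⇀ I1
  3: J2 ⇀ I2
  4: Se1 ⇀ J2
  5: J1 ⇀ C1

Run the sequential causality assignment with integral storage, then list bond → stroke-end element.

β0 |J2
β1 |Sf1
β2 |I1
β3 |I2
β4 |J2
β5 |J1

β1 stroke→Sf1  (Sf1: flow source, stroke at near end)
β4 stroke→J2  (Se1 (Se) sets effort on bond)
β2 stroke→I1  (I1 outputs flow p/I1)
β3 stroke→I2  (I2 integral (f out))
β0 stroke→J2  (common-f at J2 fixed by 3)
β5 stroke→J1  (closing 0-jn rule on J1)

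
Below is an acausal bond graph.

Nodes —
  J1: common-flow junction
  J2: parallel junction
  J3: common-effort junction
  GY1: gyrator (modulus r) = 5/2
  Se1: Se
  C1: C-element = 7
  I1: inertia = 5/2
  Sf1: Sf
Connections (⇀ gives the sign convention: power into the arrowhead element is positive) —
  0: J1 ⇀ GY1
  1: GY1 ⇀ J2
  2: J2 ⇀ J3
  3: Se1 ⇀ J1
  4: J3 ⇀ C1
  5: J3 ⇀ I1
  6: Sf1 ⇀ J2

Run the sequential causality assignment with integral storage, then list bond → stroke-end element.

bond 0 stroke→GY1
bond 1 stroke→GY1
bond 2 stroke→J2
bond 3 stroke→J1
bond 4 stroke→J3
bond 5 stroke→I1
bond 6 stroke→Sf1

b3 →J1  (Se1: effort source, stroke at far end)
b6 →Sf1  (Sf1: flow source, stroke at near end)
b0 →GY1  (closing 1-jn rule on J1)
b1 →GY1  (GY1 both-in/both-out from 0)
b2 →J2  (only one effort-in slot at J2)
b4 →J3  (C1 integral (e out))
b5 →I1  (common-e at J3 fixed by 4)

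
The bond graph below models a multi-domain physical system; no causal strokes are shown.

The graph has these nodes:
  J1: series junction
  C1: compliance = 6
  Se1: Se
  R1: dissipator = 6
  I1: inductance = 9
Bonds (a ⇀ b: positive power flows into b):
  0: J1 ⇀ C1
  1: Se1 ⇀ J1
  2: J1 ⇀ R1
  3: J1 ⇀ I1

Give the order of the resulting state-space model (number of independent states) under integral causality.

2  (C1, I1 all integral)

β1 stroke at J1  (Se1 fixes effort; stroke away)
β0 stroke at J1  (prefer integral on C1)
β3 stroke at I1  (I1 integral (f out))
β2 stroke at J1  (common-f at J1 fixed by 3)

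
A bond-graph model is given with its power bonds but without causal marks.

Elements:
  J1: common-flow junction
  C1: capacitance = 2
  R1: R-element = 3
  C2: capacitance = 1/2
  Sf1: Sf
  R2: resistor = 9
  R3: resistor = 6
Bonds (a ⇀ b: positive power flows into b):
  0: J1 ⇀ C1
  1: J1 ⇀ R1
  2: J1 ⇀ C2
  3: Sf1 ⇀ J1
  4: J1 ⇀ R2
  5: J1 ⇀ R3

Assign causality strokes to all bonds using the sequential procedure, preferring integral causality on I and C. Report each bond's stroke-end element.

bond 3 |Sf1  (Sf1: flow source, stroke at near end)
bond 0 |J1  (1-jn J1 has f-setter on 3)
bond 1 |J1  (J1: bond 3 brought flow, rest push out)
bond 2 |J1  (common-f at J1 fixed by 3)
bond 4 |J1  (J1: bond 3 brought flow, rest push out)
bond 5 |J1  (common-f at J1 fixed by 3)

b0 →J1
b1 →J1
b2 →J1
b3 →Sf1
b4 →J1
b5 →J1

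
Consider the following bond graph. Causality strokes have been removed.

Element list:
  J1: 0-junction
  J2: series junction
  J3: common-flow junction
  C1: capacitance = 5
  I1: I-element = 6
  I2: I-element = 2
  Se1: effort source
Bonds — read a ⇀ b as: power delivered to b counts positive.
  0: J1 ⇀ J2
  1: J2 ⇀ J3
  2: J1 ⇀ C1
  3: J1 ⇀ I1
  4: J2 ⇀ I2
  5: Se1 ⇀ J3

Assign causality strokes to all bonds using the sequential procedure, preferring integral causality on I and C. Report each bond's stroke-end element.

β5 |J3  (source Se1 imposes e)
β1 |J2  (J3: last free bond brings flow in)
β2 |J1  (prefer integral on C1)
β0 |J2  (J1: bond 2 brought effort, rest push out)
β3 |I1  (0-jn J1 has e-setter on 2)
β4 |I2  (closing 1-jn rule on J2)

bond 0 stroke at J2
bond 1 stroke at J2
bond 2 stroke at J1
bond 3 stroke at I1
bond 4 stroke at I2
bond 5 stroke at J3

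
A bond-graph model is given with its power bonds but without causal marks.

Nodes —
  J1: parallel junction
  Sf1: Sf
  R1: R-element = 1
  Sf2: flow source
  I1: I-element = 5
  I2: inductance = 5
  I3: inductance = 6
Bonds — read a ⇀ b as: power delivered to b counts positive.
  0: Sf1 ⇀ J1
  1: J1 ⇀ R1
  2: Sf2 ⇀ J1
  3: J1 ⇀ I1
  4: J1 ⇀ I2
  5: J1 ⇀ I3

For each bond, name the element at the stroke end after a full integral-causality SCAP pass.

β0 |Sf1
β1 |J1
β2 |Sf2
β3 |I1
β4 |I2
β5 |I3

b0 stroke→Sf1  (source Sf1 imposes f)
b2 stroke→Sf2  (Sf2 (Sf) sets flow on bond)
b3 stroke→I1  (I1 outputs flow p/I1)
b4 stroke→I2  (prefer integral on I2)
b5 stroke→I3  (I3: I, integral causality)
b1 stroke→J1  (J1 needs exactly one e-in)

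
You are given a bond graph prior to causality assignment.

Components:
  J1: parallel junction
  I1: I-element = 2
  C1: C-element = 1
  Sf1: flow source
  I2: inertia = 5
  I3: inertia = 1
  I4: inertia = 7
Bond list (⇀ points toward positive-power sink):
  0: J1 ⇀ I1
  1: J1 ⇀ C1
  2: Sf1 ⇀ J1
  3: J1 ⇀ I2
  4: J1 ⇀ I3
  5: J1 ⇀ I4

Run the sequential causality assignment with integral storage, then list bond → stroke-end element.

β0 stroke→I1
β1 stroke→J1
β2 stroke→Sf1
β3 stroke→I2
β4 stroke→I3
β5 stroke→I4

bond 2 →Sf1  (Sf1 fixes flow; stroke at Sf1)
bond 0 →I1  (I1 outputs flow p/I1)
bond 1 →J1  (C1 outputs effort q/C1)
bond 3 →I2  (J1: bond 1 brought effort, rest push out)
bond 4 →I3  (J1: bond 1 brought effort, rest push out)
bond 5 →I4  (J1: bond 1 brought effort, rest push out)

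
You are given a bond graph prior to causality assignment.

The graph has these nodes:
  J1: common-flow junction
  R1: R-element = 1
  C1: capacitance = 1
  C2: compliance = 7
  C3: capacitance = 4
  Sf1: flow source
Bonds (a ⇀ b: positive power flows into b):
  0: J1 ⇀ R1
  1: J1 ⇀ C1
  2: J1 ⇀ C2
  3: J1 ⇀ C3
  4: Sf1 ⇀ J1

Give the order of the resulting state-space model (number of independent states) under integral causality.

bond 4 →Sf1  (Sf1 fixes flow; stroke at Sf1)
bond 0 →J1  (common-f at J1 fixed by 4)
bond 1 →J1  (1-jn J1 has f-setter on 4)
bond 2 →J1  (J1 flow already set via bond 4)
bond 3 →J1  (J1: bond 4 brought flow, rest push out)

3  (C1, C2, C3 all integral)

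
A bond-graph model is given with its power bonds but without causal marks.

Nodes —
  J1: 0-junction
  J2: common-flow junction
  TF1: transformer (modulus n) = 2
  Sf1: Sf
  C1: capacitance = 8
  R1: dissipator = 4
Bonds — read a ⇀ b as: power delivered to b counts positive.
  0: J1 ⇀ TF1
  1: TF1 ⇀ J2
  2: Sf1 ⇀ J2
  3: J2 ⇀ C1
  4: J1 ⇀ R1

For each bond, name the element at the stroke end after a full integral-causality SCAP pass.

b0 stroke→TF1
b1 stroke→J2
b2 stroke→Sf1
b3 stroke→J2
b4 stroke→J1

b2 stroke→Sf1  (Sf1: flow source, stroke at near end)
b1 stroke→J2  (J2: bond 2 brought flow, rest push out)
b3 stroke→J2  (J2 flow already set via bond 2)
b0 stroke→TF1  (TF1: transformer flips bond 1)
b4 stroke→J1  (only one effort-in slot at J1)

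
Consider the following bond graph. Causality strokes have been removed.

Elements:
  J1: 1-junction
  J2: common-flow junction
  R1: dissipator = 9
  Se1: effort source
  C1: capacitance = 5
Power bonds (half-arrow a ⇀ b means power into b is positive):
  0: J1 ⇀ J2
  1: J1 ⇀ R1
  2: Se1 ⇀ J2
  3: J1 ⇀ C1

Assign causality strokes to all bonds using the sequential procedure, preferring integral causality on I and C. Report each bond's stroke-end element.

β2 →J2  (Se1 fixes effort; stroke away)
β0 →J1  (closing 1-jn rule on J2)
β3 →J1  (C1 integral (e out))
β1 →R1  (J1 needs exactly one f-in)

#0 stroke→J1
#1 stroke→R1
#2 stroke→J2
#3 stroke→J1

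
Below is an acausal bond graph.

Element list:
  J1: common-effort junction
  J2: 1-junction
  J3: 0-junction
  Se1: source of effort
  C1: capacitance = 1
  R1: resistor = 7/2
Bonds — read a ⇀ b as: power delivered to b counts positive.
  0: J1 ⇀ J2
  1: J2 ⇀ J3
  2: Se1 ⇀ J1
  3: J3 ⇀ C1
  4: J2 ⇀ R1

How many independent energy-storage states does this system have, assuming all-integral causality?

bond 2 |J1  (Se1 (Se) sets effort on bond)
bond 0 |J2  (0-jn J1 has e-setter on 2)
bond 3 |J3  (C1 outputs effort q/C1)
bond 1 |J2  (J3: bond 3 brought effort, rest push out)
bond 4 |R1  (only one flow-in slot at J2)

1  (C1 all integral)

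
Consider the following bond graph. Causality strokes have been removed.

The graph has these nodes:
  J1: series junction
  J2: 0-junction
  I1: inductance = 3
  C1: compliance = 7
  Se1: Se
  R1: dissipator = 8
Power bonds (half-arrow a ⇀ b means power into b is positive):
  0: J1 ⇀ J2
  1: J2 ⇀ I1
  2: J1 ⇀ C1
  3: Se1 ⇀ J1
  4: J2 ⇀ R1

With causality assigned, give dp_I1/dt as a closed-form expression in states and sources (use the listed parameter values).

dp_I1/dt = E_Se1 - q_C1/7

bond 3 stroke at J1  (source Se1 imposes e)
bond 1 stroke at I1  (I1 integral (f out))
bond 2 stroke at J1  (C1: C, integral causality)
bond 0 stroke at J2  (J1: last free bond brings flow in)
bond 4 stroke at R1  (common-e at J2 fixed by 0)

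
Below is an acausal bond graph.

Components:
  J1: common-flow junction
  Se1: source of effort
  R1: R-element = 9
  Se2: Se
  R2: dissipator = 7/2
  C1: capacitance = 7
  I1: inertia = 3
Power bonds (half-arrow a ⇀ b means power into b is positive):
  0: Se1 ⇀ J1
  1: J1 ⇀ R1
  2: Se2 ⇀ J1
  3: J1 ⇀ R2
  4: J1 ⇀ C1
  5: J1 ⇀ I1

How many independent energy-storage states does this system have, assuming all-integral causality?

2  (C1, I1 all integral)

b0 →J1  (Se1: effort source, stroke at far end)
b2 →J1  (Se2 fixes effort; stroke away)
b4 →J1  (prefer integral on C1)
b5 →I1  (I1 outputs flow p/I1)
b1 →J1  (1-jn J1 has f-setter on 5)
b3 →J1  (1-jn J1 has f-setter on 5)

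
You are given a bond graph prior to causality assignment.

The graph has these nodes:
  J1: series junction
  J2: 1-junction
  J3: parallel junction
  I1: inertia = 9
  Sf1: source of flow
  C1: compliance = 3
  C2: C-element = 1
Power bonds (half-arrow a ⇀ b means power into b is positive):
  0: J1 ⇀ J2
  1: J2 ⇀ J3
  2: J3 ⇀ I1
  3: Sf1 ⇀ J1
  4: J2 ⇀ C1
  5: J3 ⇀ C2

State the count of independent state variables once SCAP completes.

#3 |Sf1  (Sf1 (Sf) sets flow on bond)
#0 |J1  (J1: bond 3 brought flow, rest push out)
#1 |J2  (common-f at J2 fixed by 0)
#4 |J2  (common-f at J2 fixed by 0)
#2 |I1  (I1: I, integral causality)
#5 |J3  (closing 0-jn rule on J3)

3  (C1, C2, I1 all integral)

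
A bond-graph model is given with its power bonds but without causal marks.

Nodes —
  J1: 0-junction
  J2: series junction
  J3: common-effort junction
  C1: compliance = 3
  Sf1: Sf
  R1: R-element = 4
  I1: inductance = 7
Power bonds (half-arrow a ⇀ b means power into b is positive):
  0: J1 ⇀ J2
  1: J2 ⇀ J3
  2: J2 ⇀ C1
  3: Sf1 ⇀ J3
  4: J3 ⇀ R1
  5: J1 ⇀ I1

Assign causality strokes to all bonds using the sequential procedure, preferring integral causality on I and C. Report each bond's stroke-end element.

#3 stroke at Sf1  (Sf1: flow source, stroke at near end)
#2 stroke at J2  (C1 integral (e out))
#5 stroke at I1  (I1 outputs flow p/I1)
#0 stroke at J1  (closing 0-jn rule on J1)
#1 stroke at J2  (J2: bond 0 brought flow, rest push out)
#4 stroke at J3  (only one effort-in slot at J3)

b0 stroke→J1
b1 stroke→J2
b2 stroke→J2
b3 stroke→Sf1
b4 stroke→J3
b5 stroke→I1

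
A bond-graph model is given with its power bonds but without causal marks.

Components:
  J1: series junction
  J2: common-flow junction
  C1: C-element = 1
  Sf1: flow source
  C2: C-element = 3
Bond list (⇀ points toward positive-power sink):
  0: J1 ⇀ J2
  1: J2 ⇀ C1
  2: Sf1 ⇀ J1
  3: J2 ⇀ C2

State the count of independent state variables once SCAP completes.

2  (C1, C2 all integral)

β2 stroke→Sf1  (Sf1 (Sf) sets flow on bond)
β0 stroke→J1  (1-jn J1 has f-setter on 2)
β1 stroke→J2  (common-f at J2 fixed by 0)
β3 stroke→J2  (J2 flow already set via bond 0)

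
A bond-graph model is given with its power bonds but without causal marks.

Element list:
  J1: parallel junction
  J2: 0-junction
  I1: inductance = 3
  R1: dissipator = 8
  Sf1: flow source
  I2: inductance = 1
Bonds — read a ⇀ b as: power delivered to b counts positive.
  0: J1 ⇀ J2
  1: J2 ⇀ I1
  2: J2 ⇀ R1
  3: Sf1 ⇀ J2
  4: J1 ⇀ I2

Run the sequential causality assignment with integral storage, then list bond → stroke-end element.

β3 |Sf1  (Sf1 (Sf) sets flow on bond)
β1 |I1  (I1 outputs flow p/I1)
β4 |I2  (I2: I, integral causality)
β0 |J1  (J1: last free bond brings effort in)
β2 |J2  (only one effort-in slot at J2)

β0 stroke at J1
β1 stroke at I1
β2 stroke at J2
β3 stroke at Sf1
β4 stroke at I2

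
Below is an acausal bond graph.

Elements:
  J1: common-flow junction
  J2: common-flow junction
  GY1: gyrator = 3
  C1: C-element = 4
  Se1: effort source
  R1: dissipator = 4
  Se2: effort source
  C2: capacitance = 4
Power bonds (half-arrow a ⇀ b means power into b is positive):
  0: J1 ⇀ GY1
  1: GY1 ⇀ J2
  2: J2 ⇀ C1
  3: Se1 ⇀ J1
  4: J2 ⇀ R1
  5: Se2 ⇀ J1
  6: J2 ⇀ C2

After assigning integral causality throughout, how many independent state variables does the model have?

β3 stroke→J1  (Se1 (Se) sets effort on bond)
β5 stroke→J1  (Se2 fixes effort; stroke away)
β0 stroke→GY1  (J1: last free bond brings flow in)
β1 stroke→GY1  (GY GY1: same side as bond 0)
β2 stroke→J2  (1-jn J2 has f-setter on 1)
β4 stroke→J2  (J2 flow already set via bond 1)
β6 stroke→J2  (J2 flow already set via bond 1)

2  (C1, C2 all integral)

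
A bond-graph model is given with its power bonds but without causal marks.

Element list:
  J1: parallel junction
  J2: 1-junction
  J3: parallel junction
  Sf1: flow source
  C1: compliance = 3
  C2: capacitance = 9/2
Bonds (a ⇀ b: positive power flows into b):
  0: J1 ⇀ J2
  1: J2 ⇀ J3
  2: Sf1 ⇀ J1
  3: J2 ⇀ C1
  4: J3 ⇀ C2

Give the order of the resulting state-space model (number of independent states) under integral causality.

bond 2 |Sf1  (Sf1: flow source, stroke at near end)
bond 0 |J1  (only one effort-in slot at J1)
bond 1 |J2  (J2 flow already set via bond 0)
bond 3 |J2  (1-jn J2 has f-setter on 0)
bond 4 |J3  (J3 needs exactly one e-in)

2  (C1, C2 all integral)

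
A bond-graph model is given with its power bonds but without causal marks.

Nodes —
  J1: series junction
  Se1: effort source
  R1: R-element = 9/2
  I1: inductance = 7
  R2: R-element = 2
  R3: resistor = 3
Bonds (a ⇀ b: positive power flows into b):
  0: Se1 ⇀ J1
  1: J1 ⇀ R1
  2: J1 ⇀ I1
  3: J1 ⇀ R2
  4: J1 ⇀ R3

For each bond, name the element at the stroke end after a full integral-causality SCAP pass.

bond 0 →J1
bond 1 →J1
bond 2 →I1
bond 3 →J1
bond 4 →J1

β0 stroke→J1  (source Se1 imposes e)
β2 stroke→I1  (prefer integral on I1)
β1 stroke→J1  (J1 flow already set via bond 2)
β3 stroke→J1  (common-f at J1 fixed by 2)
β4 stroke→J1  (1-jn J1 has f-setter on 2)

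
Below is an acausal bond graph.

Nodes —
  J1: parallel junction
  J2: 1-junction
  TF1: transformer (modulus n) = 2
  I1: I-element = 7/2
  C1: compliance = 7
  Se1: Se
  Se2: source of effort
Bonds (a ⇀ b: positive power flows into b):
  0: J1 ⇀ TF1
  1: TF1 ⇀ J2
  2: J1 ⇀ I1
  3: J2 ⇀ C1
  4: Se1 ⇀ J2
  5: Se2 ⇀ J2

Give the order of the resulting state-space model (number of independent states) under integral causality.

2  (C1, I1 all integral)

b4 →J2  (Se1: effort source, stroke at far end)
b5 →J2  (Se2: effort source, stroke at far end)
b2 →I1  (prefer integral on I1)
b0 →J1  (closing 0-jn rule on J1)
b1 →TF1  (through TF1, causality passes straight; one stroke at TF1)
b3 →J2  (common-f at J2 fixed by 1)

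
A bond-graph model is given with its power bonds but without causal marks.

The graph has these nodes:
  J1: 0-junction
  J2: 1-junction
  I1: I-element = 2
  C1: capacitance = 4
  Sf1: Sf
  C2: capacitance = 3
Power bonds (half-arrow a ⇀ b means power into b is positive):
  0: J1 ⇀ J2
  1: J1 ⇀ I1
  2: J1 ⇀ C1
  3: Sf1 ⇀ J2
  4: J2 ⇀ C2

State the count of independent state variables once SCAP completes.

3  (C1, C2, I1 all integral)

#3 stroke at Sf1  (Sf1 fixes flow; stroke at Sf1)
#0 stroke at J2  (1-jn J2 has f-setter on 3)
#4 stroke at J2  (common-f at J2 fixed by 3)
#1 stroke at I1  (I1: I, integral causality)
#2 stroke at J1  (J1: last free bond brings effort in)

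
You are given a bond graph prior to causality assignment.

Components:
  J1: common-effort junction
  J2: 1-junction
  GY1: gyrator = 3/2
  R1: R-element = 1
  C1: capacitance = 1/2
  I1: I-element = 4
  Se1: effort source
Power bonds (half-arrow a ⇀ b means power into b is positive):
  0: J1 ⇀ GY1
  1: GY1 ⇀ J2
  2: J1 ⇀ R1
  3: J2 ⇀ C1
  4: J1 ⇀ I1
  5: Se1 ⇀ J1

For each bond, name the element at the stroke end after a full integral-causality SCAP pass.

bond 5 →J1  (Se1 (Se) sets effort on bond)
bond 0 →GY1  (J1 effort already set via bond 5)
bond 2 →R1  (J1: bond 5 brought effort, rest push out)
bond 4 →I1  (0-jn J1 has e-setter on 5)
bond 1 →GY1  (through GY1, causality inverts; strokes same side of GY1)
bond 3 →J2  (1-jn J2 has f-setter on 1)

#0 |GY1
#1 |GY1
#2 |R1
#3 |J2
#4 |I1
#5 |J1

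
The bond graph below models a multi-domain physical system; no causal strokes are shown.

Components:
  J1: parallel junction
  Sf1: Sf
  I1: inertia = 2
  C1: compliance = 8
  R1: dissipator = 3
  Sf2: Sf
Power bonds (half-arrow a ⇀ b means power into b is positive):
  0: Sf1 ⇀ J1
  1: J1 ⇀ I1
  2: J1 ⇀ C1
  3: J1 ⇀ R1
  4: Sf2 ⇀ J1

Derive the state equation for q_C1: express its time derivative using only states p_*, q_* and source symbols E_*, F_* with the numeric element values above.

dq_C1/dt = F_Sf1 + F_Sf2 - p_I1/2 - q_C1/24

β0 stroke→Sf1  (Sf1 fixes flow; stroke at Sf1)
β4 stroke→Sf2  (Sf2: flow source, stroke at near end)
β1 stroke→I1  (I1 outputs flow p/I1)
β2 stroke→J1  (C1 integral (e out))
β3 stroke→R1  (J1 effort already set via bond 2)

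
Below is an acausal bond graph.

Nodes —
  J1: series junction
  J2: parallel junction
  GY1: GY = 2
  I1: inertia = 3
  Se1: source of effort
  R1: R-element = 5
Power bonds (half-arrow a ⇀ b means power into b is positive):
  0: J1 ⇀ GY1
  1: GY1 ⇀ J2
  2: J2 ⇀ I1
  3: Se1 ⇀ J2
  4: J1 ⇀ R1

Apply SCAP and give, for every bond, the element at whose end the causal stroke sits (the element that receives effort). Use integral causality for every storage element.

β3 stroke→J2  (Se1: effort source, stroke at far end)
β1 stroke→GY1  (common-e at J2 fixed by 3)
β2 stroke→I1  (common-e at J2 fixed by 3)
β0 stroke→GY1  (GY1: gyrator matches bond 1)
β4 stroke→J1  (J1 flow already set via bond 0)

#0 stroke at GY1
#1 stroke at GY1
#2 stroke at I1
#3 stroke at J2
#4 stroke at J1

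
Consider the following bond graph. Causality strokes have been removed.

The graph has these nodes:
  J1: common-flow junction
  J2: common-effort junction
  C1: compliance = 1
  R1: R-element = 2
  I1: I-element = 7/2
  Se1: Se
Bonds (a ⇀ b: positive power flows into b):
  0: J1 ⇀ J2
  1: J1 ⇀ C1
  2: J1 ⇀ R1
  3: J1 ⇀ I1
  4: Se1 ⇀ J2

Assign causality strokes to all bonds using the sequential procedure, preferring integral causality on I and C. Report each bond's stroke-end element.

bond 4 stroke→J2  (Se1 (Se) sets effort on bond)
bond 0 stroke→J1  (J2: bond 4 brought effort, rest push out)
bond 1 stroke→J1  (C1 integral (e out))
bond 3 stroke→I1  (I1 integral (f out))
bond 2 stroke→J1  (common-f at J1 fixed by 3)

#0 |J1
#1 |J1
#2 |J1
#3 |I1
#4 |J2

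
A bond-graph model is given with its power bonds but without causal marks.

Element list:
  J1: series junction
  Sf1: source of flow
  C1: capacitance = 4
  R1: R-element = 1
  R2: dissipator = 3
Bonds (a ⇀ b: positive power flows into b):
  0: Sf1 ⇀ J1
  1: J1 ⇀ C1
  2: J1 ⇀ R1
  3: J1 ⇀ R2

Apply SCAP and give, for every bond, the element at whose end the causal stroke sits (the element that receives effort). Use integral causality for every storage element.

b0 |Sf1
b1 |J1
b2 |J1
b3 |J1

β0 stroke→Sf1  (Sf1 fixes flow; stroke at Sf1)
β1 stroke→J1  (J1 flow already set via bond 0)
β2 stroke→J1  (common-f at J1 fixed by 0)
β3 stroke→J1  (J1: bond 0 brought flow, rest push out)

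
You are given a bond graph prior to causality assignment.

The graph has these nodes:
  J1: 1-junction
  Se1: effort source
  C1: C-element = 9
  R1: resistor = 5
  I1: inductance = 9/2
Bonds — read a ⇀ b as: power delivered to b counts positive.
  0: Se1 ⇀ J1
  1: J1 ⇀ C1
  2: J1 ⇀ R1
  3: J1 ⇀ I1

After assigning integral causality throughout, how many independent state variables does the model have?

b0 |J1  (Se1 (Se) sets effort on bond)
b1 |J1  (C1 integral (e out))
b3 |I1  (I1 outputs flow p/I1)
b2 |J1  (common-f at J1 fixed by 3)

2  (C1, I1 all integral)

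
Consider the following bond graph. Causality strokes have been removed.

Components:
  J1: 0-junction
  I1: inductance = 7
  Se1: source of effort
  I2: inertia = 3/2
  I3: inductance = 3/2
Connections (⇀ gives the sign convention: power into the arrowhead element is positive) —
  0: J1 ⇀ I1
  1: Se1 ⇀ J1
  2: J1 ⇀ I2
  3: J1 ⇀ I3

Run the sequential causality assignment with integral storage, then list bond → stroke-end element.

β0 →I1
β1 →J1
β2 →I2
β3 →I3

#1 stroke→J1  (source Se1 imposes e)
#0 stroke→I1  (J1: bond 1 brought effort, rest push out)
#2 stroke→I2  (J1 effort already set via bond 1)
#3 stroke→I3  (0-jn J1 has e-setter on 1)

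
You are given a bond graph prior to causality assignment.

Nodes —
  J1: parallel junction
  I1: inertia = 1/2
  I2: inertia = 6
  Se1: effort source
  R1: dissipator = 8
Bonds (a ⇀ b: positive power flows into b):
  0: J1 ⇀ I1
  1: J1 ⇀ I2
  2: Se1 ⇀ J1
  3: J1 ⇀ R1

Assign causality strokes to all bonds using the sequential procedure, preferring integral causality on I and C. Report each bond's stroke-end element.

b2 stroke at J1  (Se1 (Se) sets effort on bond)
b0 stroke at I1  (J1 effort already set via bond 2)
b1 stroke at I2  (common-e at J1 fixed by 2)
b3 stroke at R1  (common-e at J1 fixed by 2)

b0 →I1
b1 →I2
b2 →J1
b3 →R1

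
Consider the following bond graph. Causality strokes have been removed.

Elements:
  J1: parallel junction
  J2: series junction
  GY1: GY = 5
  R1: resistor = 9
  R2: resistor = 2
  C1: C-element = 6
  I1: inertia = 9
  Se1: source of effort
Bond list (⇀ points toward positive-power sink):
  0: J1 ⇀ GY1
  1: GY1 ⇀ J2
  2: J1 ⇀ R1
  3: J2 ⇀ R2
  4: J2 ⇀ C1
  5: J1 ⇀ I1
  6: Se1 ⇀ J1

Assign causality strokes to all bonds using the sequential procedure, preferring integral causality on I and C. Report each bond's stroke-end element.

β6 stroke→J1  (source Se1 imposes e)
β0 stroke→GY1  (0-jn J1 has e-setter on 6)
β2 stroke→R1  (J1 effort already set via bond 6)
β5 stroke→I1  (J1: bond 6 brought effort, rest push out)
β1 stroke→GY1  (GY1 both-in/both-out from 0)
β3 stroke→J2  (J2 flow already set via bond 1)
β4 stroke→J2  (1-jn J2 has f-setter on 1)

#0 →GY1
#1 →GY1
#2 →R1
#3 →J2
#4 →J2
#5 →I1
#6 →J1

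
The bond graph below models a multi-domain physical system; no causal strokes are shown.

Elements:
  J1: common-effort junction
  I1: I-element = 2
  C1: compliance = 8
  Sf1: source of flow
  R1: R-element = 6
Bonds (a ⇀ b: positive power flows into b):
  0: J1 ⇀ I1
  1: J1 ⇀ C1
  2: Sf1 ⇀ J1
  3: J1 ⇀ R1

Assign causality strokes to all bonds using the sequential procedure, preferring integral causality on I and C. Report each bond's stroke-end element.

#0 stroke at I1
#1 stroke at J1
#2 stroke at Sf1
#3 stroke at R1

b2 stroke→Sf1  (Sf1 fixes flow; stroke at Sf1)
b0 stroke→I1  (I1 outputs flow p/I1)
b1 stroke→J1  (prefer integral on C1)
b3 stroke→R1  (J1: bond 1 brought effort, rest push out)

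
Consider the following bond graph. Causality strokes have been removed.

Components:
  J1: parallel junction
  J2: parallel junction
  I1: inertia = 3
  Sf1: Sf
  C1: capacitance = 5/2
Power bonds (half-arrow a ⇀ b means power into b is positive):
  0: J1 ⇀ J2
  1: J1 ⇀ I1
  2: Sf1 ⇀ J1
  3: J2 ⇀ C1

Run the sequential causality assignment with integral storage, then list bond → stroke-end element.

bond 2 stroke→Sf1  (Sf1 (Sf) sets flow on bond)
bond 1 stroke→I1  (I1: I, integral causality)
bond 0 stroke→J1  (J1 needs exactly one e-in)
bond 3 stroke→J2  (J2: last free bond brings effort in)

bond 0 →J1
bond 1 →I1
bond 2 →Sf1
bond 3 →J2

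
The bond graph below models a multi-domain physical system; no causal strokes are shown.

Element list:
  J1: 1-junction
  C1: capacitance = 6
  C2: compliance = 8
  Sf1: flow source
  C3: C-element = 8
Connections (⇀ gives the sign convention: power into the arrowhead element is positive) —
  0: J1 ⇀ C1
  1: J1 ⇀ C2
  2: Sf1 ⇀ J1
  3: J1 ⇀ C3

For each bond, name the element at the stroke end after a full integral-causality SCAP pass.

#2 stroke at Sf1  (source Sf1 imposes f)
#0 stroke at J1  (J1 flow already set via bond 2)
#1 stroke at J1  (common-f at J1 fixed by 2)
#3 stroke at J1  (common-f at J1 fixed by 2)

β0 stroke at J1
β1 stroke at J1
β2 stroke at Sf1
β3 stroke at J1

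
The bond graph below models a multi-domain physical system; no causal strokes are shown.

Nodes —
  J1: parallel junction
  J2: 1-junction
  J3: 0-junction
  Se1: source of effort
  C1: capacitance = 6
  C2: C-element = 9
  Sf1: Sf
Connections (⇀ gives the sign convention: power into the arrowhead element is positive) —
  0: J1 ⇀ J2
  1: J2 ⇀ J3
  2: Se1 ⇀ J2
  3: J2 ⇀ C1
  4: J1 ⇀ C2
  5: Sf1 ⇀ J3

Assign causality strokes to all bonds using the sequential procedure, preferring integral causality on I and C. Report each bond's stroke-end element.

β2 stroke→J2  (Se1 (Se) sets effort on bond)
β5 stroke→Sf1  (Sf1 (Sf) sets flow on bond)
β1 stroke→J3  (J3 needs exactly one e-in)
β0 stroke→J2  (J2: bond 1 brought flow, rest push out)
β3 stroke→J2  (common-f at J2 fixed by 1)
β4 stroke→J1  (J1: last free bond brings effort in)

β0 stroke at J2
β1 stroke at J3
β2 stroke at J2
β3 stroke at J2
β4 stroke at J1
β5 stroke at Sf1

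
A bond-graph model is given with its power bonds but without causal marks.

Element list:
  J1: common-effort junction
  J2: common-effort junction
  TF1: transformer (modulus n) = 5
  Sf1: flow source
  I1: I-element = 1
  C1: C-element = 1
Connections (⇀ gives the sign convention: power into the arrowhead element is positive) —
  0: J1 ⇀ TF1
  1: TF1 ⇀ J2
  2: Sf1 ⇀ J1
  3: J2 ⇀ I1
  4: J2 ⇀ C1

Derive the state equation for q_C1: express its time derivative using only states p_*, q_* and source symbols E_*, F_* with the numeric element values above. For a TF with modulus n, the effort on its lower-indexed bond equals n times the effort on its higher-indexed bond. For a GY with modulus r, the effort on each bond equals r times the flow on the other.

b2 stroke at Sf1  (source Sf1 imposes f)
b0 stroke at J1  (only one effort-in slot at J1)
b1 stroke at TF1  (TF1: transformer flips bond 0)
b3 stroke at I1  (I1 integral (f out))
b4 stroke at J2  (J2 needs exactly one e-in)

dq_C1/dt = 5*F_Sf1 - p_I1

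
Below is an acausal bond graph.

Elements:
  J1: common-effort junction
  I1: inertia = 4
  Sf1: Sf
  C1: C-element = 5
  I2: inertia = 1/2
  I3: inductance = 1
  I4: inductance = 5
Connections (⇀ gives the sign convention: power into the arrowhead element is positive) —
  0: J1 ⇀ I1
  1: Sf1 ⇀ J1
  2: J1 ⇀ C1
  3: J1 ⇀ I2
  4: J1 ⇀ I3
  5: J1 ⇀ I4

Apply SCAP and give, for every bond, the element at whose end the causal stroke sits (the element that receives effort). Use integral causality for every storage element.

bond 0 |I1
bond 1 |Sf1
bond 2 |J1
bond 3 |I2
bond 4 |I3
bond 5 |I4

b1 |Sf1  (Sf1: flow source, stroke at near end)
b0 |I1  (I1 outputs flow p/I1)
b2 |J1  (C1 outputs effort q/C1)
b3 |I2  (J1 effort already set via bond 2)
b4 |I3  (J1: bond 2 brought effort, rest push out)
b5 |I4  (common-e at J1 fixed by 2)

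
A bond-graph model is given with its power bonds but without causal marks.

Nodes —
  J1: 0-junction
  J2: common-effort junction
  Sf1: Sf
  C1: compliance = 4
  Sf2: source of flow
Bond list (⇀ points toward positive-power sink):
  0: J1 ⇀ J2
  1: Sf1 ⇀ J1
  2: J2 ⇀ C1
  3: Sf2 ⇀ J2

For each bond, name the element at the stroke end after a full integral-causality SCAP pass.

β0 stroke→J1
β1 stroke→Sf1
β2 stroke→J2
β3 stroke→Sf2

b1 |Sf1  (Sf1 (Sf) sets flow on bond)
b3 |Sf2  (Sf2 (Sf) sets flow on bond)
b0 |J1  (closing 0-jn rule on J1)
b2 |J2  (closing 0-jn rule on J2)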